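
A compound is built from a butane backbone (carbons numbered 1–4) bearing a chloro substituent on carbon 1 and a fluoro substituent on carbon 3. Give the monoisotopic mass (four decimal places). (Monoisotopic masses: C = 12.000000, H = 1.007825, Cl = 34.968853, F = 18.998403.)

110.0299

Atom tally by fragment:
  ClCH2 → C:1 H:2 Cl:1
  CH2 → C:1 H:2
  CH(F) → C:1 H:1 F:1
  CH3 → C:1 H:3
Element totals:
  C: 4
  H: 8
  Cl: 1
  F: 1
Molecular formula: C4H8ClF.
  M = 4(12.0) + 8(1.007825) + 34.968853 + 18.998403
    = 48.000000 + 8.062600 + 34.968853 + 18.998403 = 110.029856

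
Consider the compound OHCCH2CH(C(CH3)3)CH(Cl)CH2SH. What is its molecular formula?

C9H17ClOS

Atom tally by fragment:
  OHCCH2 → C:2 H:3 O:1
  CH(C(CH3)3) → C:5 H:10
  CH(Cl) → C:1 H:1 Cl:1
  CH2SH → C:1 H:3 S:1
Element totals:
  C: 9
  H: 17
  Cl: 1
  O: 1
  S: 1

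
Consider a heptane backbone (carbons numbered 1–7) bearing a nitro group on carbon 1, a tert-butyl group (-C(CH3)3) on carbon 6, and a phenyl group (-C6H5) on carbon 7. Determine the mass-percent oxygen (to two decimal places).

11.53%

Atom tally by fragment:
  O2NCH2 → C:1 H:2 N:1 O:2
  CH2 → C:1 H:2
  CH2 → C:1 H:2
  CH2 → C:1 H:2
  CH2 → C:1 H:2
  CH(C(CH3)3) → C:5 H:10
  CH2C6H5 → C:7 H:7
Element totals:
  C: 17
  H: 27
  N: 1
  O: 2
Molecular formula: C17H27NO2.
Molar mass = 277.408 g/mol.
Mass from O: 2 × 15.999 = 31.998 g/mol.
%O = 31.998 / 277.408 × 100 = 11.53%.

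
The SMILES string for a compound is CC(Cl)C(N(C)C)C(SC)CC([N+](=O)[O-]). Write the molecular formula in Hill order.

C9H19ClN2O2S

Atom tally by fragment:
  CH3 → C:1 H:3
  CH(Cl) → C:1 H:1 Cl:1
  CH(N(CH3)2) → C:3 H:7 N:1
  CH(SCH3) → C:2 H:4 S:1
  CH2 → C:1 H:2
  CH2NO2 → C:1 H:2 N:1 O:2
Element totals:
  C: 9
  H: 19
  Cl: 1
  N: 2
  O: 2
  S: 1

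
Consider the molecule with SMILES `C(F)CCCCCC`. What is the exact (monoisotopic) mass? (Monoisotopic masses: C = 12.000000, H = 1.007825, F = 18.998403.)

118.1158

Atom tally by fragment:
  FCH2 → C:1 H:2 F:1
  CH2 → C:1 H:2
  CH2 → C:1 H:2
  CH2 → C:1 H:2
  CH2 → C:1 H:2
  CH2 → C:1 H:2
  CH3 → C:1 H:3
Element totals:
  C: 7
  H: 15
  F: 1
Molecular formula: C7H15F.
  M = 7(12.0) + 15(1.007825) + 18.998403
    = 84.000000 + 15.117375 + 18.998403 = 118.115778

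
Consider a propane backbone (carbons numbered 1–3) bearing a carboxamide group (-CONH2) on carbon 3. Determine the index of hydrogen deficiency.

Atom tally by fragment:
  CH3 → C:1 H:3
  CH2 → C:1 H:2
  CH2CONH2 → C:2 H:4 O:1 N:1
Element totals:
  C: 4
  H: 9
  N: 1
  O: 1
Molecular formula: C4H9NO.
DoU = (2C + 2 + N − H − X) / 2 = (2·4 + 2 + 1 − 9 − 0) / 2 = 1.

1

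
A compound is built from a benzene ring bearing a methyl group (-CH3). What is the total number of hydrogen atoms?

8

Atom tally by fragment:
  benzene ring core → C:6 H:6
  (− 1 ring H displaced by substituents)
  + CH3 → C:1 H:3
Element totals:
  C: 7
  H: 8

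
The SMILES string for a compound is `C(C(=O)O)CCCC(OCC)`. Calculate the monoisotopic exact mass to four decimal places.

Atom tally by fragment:
  HOOCCH2 → C:2 H:3 O:2
  CH2 → C:1 H:2
  CH2 → C:1 H:2
  CH2 → C:1 H:2
  CH2OC2H5 → C:3 H:7 O:1
Element totals:
  C: 8
  H: 16
  O: 3
Molecular formula: C8H16O3.
  M = 8(12.0) + 16(1.007825) + 3(15.994915)
    = 96.000000 + 16.125200 + 47.984745 = 160.109945

160.1099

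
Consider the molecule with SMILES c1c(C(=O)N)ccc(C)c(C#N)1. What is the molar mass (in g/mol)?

160.18 g/mol

Atom tally by fragment:
  benzene ring core → C:6 H:6
  (− 3 ring H displaced by substituents)
  + CONH2 → C:1 H:2 O:1 N:1
  + CH3 → C:1 H:3
  + CN → C:1 N:1
Element totals:
  C: 9
  H: 8
  N: 2
  O: 1
Molecular formula: C9H8N2O.
  M = 9(12.011) + 8(1.008) + 2(14.007) + 15.999
    = 108.099 + 8.064 + 28.014 + 15.999 = 160.176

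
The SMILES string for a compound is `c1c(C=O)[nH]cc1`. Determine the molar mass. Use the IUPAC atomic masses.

95.10 g/mol

Atom tally by fragment:
  pyrrole ring core → C:4 H:5 N:1
  (− 1 ring H displaced by substituents)
  + CHO → C:1 H:1 O:1
Element totals:
  C: 5
  H: 5
  N: 1
  O: 1
Molecular formula: C5H5NO.
  M = 5(12.011) + 5(1.008) + 14.007 + 15.999
    = 60.055 + 5.040 + 14.007 + 15.999 = 95.101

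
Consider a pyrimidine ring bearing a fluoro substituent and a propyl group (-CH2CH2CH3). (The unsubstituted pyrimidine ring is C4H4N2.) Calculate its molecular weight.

140.16 g/mol

Atom tally by fragment:
  pyrimidine ring core → C:4 H:4 N:2
  (− 2 ring H displaced by substituents)
  + F → F:1
  + CH2CH2CH3 → C:3 H:7
Element totals:
  C: 7
  H: 9
  F: 1
  N: 2
Molecular formula: C7H9FN2.
  M = 7(12.011) + 9(1.008) + 18.998 + 2(14.007)
    = 84.077 + 9.072 + 18.998 + 28.014 = 140.161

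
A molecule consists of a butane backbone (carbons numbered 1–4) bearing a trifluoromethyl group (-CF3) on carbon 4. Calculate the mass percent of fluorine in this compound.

Atom tally by fragment:
  CH3 → C:1 H:3
  CH2 → C:1 H:2
  CH2 → C:1 H:2
  CH2CF3 → C:2 H:2 F:3
Element totals:
  C: 5
  H: 9
  F: 3
Molecular formula: C5H9F3.
Molar mass = 126.121 g/mol.
Mass from F: 3 × 18.998 = 56.994 g/mol.
%F = 56.994 / 126.121 × 100 = 45.19%.

45.19%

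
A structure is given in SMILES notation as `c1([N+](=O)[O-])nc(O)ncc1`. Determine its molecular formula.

C4H3N3O3

Atom tally by fragment:
  pyrimidine ring core → C:4 H:4 N:2
  (− 2 ring H displaced by substituents)
  + NO2 → N:1 O:2
  + OH → O:1 H:1
Element totals:
  C: 4
  H: 3
  N: 3
  O: 3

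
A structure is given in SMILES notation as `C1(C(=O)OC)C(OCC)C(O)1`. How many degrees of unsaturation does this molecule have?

Atom tally by fragment:
  cyclopropane ring core → C:3 H:6
  (− 3 ring H displaced by substituents)
  + COOCH3 → C:2 H:3 O:2
  + OC2H5 → C:2 H:5 O:1
  + OH → O:1 H:1
Element totals:
  C: 7
  H: 12
  O: 4
Molecular formula: C7H12O4.
DoU = (2C + 2 + N − H − X) / 2 = (2·7 + 2 + 0 − 12 − 0) / 2 = 2.

2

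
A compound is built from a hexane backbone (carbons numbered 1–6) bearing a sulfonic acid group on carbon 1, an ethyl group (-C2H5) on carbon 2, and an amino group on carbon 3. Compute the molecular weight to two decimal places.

Atom tally by fragment:
  HO3SCH2 → C:1 H:3 S:1 O:3
  CH(C2H5) → C:3 H:6
  CH(NH2) → C:1 H:3 N:1
  CH2 → C:1 H:2
  CH2 → C:1 H:2
  CH3 → C:1 H:3
Element totals:
  C: 8
  H: 19
  N: 1
  O: 3
  S: 1
Molecular formula: C8H19NO3S.
  M = 8(12.011) + 19(1.008) + 14.007 + 3(15.999) + 32.06
    = 96.088 + 19.152 + 14.007 + 47.997 + 32.060 = 209.304

209.30 g/mol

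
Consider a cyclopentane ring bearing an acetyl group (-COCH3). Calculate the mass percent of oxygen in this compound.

14.26%

Atom tally by fragment:
  cyclopentane ring core → C:5 H:10
  (− 1 ring H displaced by substituents)
  + COCH3 → C:2 H:3 O:1
Element totals:
  C: 7
  H: 12
  O: 1
Molecular formula: C7H12O.
Molar mass = 112.172 g/mol.
Mass from O: 1 × 15.999 = 15.999 g/mol.
%O = 15.999 / 112.172 × 100 = 14.26%.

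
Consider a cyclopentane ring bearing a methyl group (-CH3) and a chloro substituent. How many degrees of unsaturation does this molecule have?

Atom tally by fragment:
  cyclopentane ring core → C:5 H:10
  (− 2 ring H displaced by substituents)
  + CH3 → C:1 H:3
  + Cl → Cl:1
Element totals:
  C: 6
  H: 11
  Cl: 1
Molecular formula: C6H11Cl.
DoU = (2C + 2 + N − H − X) / 2 = (2·6 + 2 + 0 − 11 − 1) / 2 = 1.

1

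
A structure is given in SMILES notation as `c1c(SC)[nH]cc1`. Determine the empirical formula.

C5H7NS

Atom tally by fragment:
  pyrrole ring core → C:4 H:5 N:1
  (− 1 ring H displaced by substituents)
  + SCH3 → C:1 H:3 S:1
Element totals:
  C: 5
  H: 7
  N: 1
  S: 1
Molecular formula: C5H7NS.
gcd of subscripts (5, 7, 1, 1) = 1, so the empirical formula equals the molecular formula.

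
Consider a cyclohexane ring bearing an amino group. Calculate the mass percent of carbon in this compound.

72.66%

Atom tally by fragment:
  cyclohexane ring core → C:6 H:12
  (− 1 ring H displaced by substituents)
  + NH2 → N:1 H:2
Element totals:
  C: 6
  H: 13
  N: 1
Molecular formula: C6H13N.
Molar mass = 99.177 g/mol.
Mass from C: 6 × 12.011 = 72.066 g/mol.
%C = 72.066 / 99.177 × 100 = 72.66%.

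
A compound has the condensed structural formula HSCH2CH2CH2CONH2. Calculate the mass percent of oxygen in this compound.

Element totals:
  C: 4
  H: 9
  N: 1
  O: 1
  S: 1
Molecular formula: C4H9NOS.
Molar mass = 119.182 g/mol.
Mass from O: 1 × 15.999 = 15.999 g/mol.
%O = 15.999 / 119.182 × 100 = 13.42%.

13.42%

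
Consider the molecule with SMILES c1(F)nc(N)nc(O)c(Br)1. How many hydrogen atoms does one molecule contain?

Atom tally by fragment:
  pyrimidine ring core → C:4 H:4 N:2
  (− 4 ring H displaced by substituents)
  + F → F:1
  + NH2 → N:1 H:2
  + OH → O:1 H:1
  + Br → Br:1
Element totals:
  C: 4
  H: 3
  Br: 1
  F: 1
  N: 3
  O: 1

3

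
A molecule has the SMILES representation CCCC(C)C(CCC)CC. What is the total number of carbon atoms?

11

Atom tally by fragment:
  CH3 → C:1 H:3
  CH2 → C:1 H:2
  CH2 → C:1 H:2
  CH(CH3) → C:2 H:4
  CH(CH2CH2CH3) → C:4 H:8
  CH2 → C:1 H:2
  CH3 → C:1 H:3
Element totals:
  C: 11
  H: 24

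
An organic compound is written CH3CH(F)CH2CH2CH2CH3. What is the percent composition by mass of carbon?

69.18%

Element totals:
  C: 6
  H: 13
  F: 1
Molecular formula: C6H13F.
Molar mass = 104.168 g/mol.
Mass from C: 6 × 12.011 = 72.066 g/mol.
%C = 72.066 / 104.168 × 100 = 69.18%.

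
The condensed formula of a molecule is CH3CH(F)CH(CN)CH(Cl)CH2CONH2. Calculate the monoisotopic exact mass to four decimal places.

Atom tally by fragment:
  CH3 → C:1 H:3
  CH(F) → C:1 H:1 F:1
  CH(CN) → C:2 H:1 N:1
  CH(Cl) → C:1 H:1 Cl:1
  CH2CONH2 → C:2 H:4 O:1 N:1
Element totals:
  C: 7
  H: 10
  Cl: 1
  F: 1
  N: 2
  O: 1
Molecular formula: C7H10ClFN2O.
  M = 7(12.0) + 10(1.007825) + 34.968853 + 18.998403 + 2(14.003074) + 15.994915
    = 84.000000 + 10.078250 + 34.968853 + 18.998403 + 28.006148 + 15.994915 = 192.046569

192.0466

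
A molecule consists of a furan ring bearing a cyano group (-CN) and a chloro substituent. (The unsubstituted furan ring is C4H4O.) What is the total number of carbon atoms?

5

Atom tally by fragment:
  furan ring core → C:4 H:4 O:1
  (− 2 ring H displaced by substituents)
  + CN → C:1 N:1
  + Cl → Cl:1
Element totals:
  C: 5
  H: 2
  Cl: 1
  N: 1
  O: 1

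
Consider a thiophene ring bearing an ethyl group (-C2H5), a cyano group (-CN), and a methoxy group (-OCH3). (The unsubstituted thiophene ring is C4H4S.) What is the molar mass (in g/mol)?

167.23 g/mol

Atom tally by fragment:
  thiophene ring core → C:4 H:4 S:1
  (− 3 ring H displaced by substituents)
  + C2H5 → C:2 H:5
  + CN → C:1 N:1
  + OCH3 → C:1 H:3 O:1
Element totals:
  C: 8
  H: 9
  N: 1
  O: 1
  S: 1
Molecular formula: C8H9NOS.
  M = 8(12.011) + 9(1.008) + 14.007 + 15.999 + 32.06
    = 96.088 + 9.072 + 14.007 + 15.999 + 32.060 = 167.226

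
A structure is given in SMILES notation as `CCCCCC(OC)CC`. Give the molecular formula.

Atom tally by fragment:
  CH3 → C:1 H:3
  CH2 → C:1 H:2
  CH2 → C:1 H:2
  CH2 → C:1 H:2
  CH2 → C:1 H:2
  CH(OCH3) → C:2 H:4 O:1
  CH2 → C:1 H:2
  CH3 → C:1 H:3
Element totals:
  C: 9
  H: 20
  O: 1

C9H20O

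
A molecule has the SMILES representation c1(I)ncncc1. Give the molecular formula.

C4H3IN2

Atom tally by fragment:
  pyrimidine ring core → C:4 H:4 N:2
  (− 1 ring H displaced by substituents)
  + I → I:1
Element totals:
  C: 4
  H: 3
  I: 1
  N: 2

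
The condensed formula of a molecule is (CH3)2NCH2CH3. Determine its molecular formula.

C4H11N

Atom tally by fragment:
  (CH3)2NCH2 → C:3 H:8 N:1
  CH3 → C:1 H:3
Element totals:
  C: 4
  H: 11
  N: 1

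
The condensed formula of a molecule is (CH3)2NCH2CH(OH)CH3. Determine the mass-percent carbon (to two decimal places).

Atom tally by fragment:
  (CH3)2NCH2 → C:3 H:8 N:1
  CH(OH) → C:1 H:2 O:1
  CH3 → C:1 H:3
Element totals:
  C: 5
  H: 13
  N: 1
  O: 1
Molecular formula: C5H13NO.
Molar mass = 103.165 g/mol.
Mass from C: 5 × 12.011 = 60.055 g/mol.
%C = 60.055 / 103.165 × 100 = 58.21%.

58.21%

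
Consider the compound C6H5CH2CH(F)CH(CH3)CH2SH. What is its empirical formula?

C11H15FS

Element totals:
  C: 11
  H: 15
  F: 1
  S: 1
Molecular formula: C11H15FS.
gcd of subscripts (11, 1, 15, 1) = 1, so the empirical formula equals the molecular formula.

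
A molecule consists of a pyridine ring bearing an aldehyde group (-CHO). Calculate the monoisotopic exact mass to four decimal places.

107.0371

Atom tally by fragment:
  pyridine ring core → C:5 H:5 N:1
  (− 1 ring H displaced by substituents)
  + CHO → C:1 H:1 O:1
Element totals:
  C: 6
  H: 5
  N: 1
  O: 1
Molecular formula: C6H5NO.
  M = 6(12.0) + 5(1.007825) + 14.003074 + 15.994915
    = 72.000000 + 5.039125 + 14.003074 + 15.994915 = 107.037114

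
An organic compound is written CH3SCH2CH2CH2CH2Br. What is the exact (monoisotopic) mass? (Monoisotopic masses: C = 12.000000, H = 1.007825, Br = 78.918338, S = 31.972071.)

181.9765

Atom tally by fragment:
  CH3SCH2 → C:2 H:5 S:1
  CH2 → C:1 H:2
  CH2 → C:1 H:2
  CH2Br → C:1 H:2 Br:1
Element totals:
  C: 5
  H: 11
  Br: 1
  S: 1
Molecular formula: C5H11BrS.
  M = 5(12.0) + 11(1.007825) + 78.918338 + 31.972071
    = 60.000000 + 11.086075 + 78.918338 + 31.972071 = 181.976484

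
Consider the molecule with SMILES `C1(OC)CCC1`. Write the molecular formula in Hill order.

Atom tally by fragment:
  cyclobutane ring core → C:4 H:8
  (− 1 ring H displaced by substituents)
  + OCH3 → C:1 H:3 O:1
Element totals:
  C: 5
  H: 10
  O: 1

C5H10O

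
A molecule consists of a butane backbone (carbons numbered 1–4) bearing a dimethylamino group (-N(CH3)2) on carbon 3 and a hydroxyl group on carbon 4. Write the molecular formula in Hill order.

Atom tally by fragment:
  CH3 → C:1 H:3
  CH2 → C:1 H:2
  CH(N(CH3)2) → C:3 H:7 N:1
  CH2OH → C:1 H:3 O:1
Element totals:
  C: 6
  H: 15
  N: 1
  O: 1

C6H15NO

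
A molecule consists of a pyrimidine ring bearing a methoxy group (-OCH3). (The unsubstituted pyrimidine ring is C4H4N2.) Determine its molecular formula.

Atom tally by fragment:
  pyrimidine ring core → C:4 H:4 N:2
  (− 1 ring H displaced by substituents)
  + OCH3 → C:1 H:3 O:1
Element totals:
  C: 5
  H: 6
  N: 2
  O: 1

C5H6N2O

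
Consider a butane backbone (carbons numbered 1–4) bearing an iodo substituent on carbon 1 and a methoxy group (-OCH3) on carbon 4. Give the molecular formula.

Atom tally by fragment:
  ICH2 → C:1 H:2 I:1
  CH2 → C:1 H:2
  CH2 → C:1 H:2
  CH2OCH3 → C:2 H:5 O:1
Element totals:
  C: 5
  H: 11
  I: 1
  O: 1

C5H11IO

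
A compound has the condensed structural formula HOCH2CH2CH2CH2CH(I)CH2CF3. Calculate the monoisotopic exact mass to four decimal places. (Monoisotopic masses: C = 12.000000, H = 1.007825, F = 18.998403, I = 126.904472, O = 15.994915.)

Atom tally by fragment:
  HOCH2CH2 → C:2 H:5 O:1
  CH2 → C:1 H:2
  CH2 → C:1 H:2
  CH(I) → C:1 H:1 I:1
  CH2CF3 → C:2 H:2 F:3
Element totals:
  C: 7
  H: 12
  F: 3
  I: 1
  O: 1
Molecular formula: C7H12F3IO.
  M = 7(12.0) + 12(1.007825) + 3(18.998403) + 126.904472 + 15.994915
    = 84.000000 + 12.093900 + 56.995209 + 126.904472 + 15.994915 = 295.988496

295.9885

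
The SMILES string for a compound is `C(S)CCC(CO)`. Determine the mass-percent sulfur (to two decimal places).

26.67%

Atom tally by fragment:
  HSCH2 → C:1 H:3 S:1
  CH2 → C:1 H:2
  CH2 → C:1 H:2
  CH2CH2OH → C:2 H:5 O:1
Element totals:
  C: 5
  H: 12
  O: 1
  S: 1
Molecular formula: C5H12OS.
Molar mass = 120.210 g/mol.
Mass from S: 1 × 32.06 = 32.060 g/mol.
%S = 32.060 / 120.210 × 100 = 26.67%.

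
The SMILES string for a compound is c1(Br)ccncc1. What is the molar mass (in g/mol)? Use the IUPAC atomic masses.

158.00 g/mol

Atom tally by fragment:
  pyridine ring core → C:5 H:5 N:1
  (− 1 ring H displaced by substituents)
  + Br → Br:1
Element totals:
  C: 5
  H: 4
  Br: 1
  N: 1
Molecular formula: C5H4BrN.
  M = 5(12.011) + 4(1.008) + 79.904 + 14.007
    = 60.055 + 4.032 + 79.904 + 14.007 = 157.998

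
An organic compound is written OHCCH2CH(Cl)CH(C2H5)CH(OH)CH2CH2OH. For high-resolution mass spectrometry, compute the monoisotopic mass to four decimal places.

208.0866

Atom tally by fragment:
  OHCCH2 → C:2 H:3 O:1
  CH(Cl) → C:1 H:1 Cl:1
  CH(C2H5) → C:3 H:6
  CH(OH) → C:1 H:2 O:1
  CH2CH2OH → C:2 H:5 O:1
Element totals:
  C: 9
  H: 17
  Cl: 1
  O: 3
Molecular formula: C9H17ClO3.
  M = 9(12.0) + 17(1.007825) + 34.968853 + 3(15.994915)
    = 108.000000 + 17.133025 + 34.968853 + 47.984745 = 208.086623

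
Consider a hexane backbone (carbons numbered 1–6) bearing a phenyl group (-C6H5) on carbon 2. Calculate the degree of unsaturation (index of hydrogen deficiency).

4

Atom tally by fragment:
  CH3 → C:1 H:3
  CH(C6H5) → C:7 H:6
  CH2 → C:1 H:2
  CH2 → C:1 H:2
  CH2 → C:1 H:2
  CH3 → C:1 H:3
Element totals:
  C: 12
  H: 18
Molecular formula: C12H18.
DoU = (2C + 2 + N − H − X) / 2 = (2·12 + 2 + 0 − 18 − 0) / 2 = 4.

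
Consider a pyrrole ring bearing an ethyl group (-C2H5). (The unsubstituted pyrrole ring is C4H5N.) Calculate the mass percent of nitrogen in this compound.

14.72%

Atom tally by fragment:
  pyrrole ring core → C:4 H:5 N:1
  (− 1 ring H displaced by substituents)
  + C2H5 → C:2 H:5
Element totals:
  C: 6
  H: 9
  N: 1
Molecular formula: C6H9N.
Molar mass = 95.145 g/mol.
Mass from N: 1 × 14.007 = 14.007 g/mol.
%N = 14.007 / 95.145 × 100 = 14.72%.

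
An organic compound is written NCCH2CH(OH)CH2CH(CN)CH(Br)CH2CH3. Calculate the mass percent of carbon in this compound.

Atom tally by fragment:
  NCCH2 → C:2 H:2 N:1
  CH(OH) → C:1 H:2 O:1
  CH2 → C:1 H:2
  CH(CN) → C:2 H:1 N:1
  CH(Br) → C:1 H:1 Br:1
  CH2 → C:1 H:2
  CH3 → C:1 H:3
Element totals:
  C: 9
  H: 13
  Br: 1
  N: 2
  O: 1
Molecular formula: C9H13BrN2O.
Molar mass = 245.120 g/mol.
Mass from C: 9 × 12.011 = 108.099 g/mol.
%C = 108.099 / 245.120 × 100 = 44.10%.

44.10%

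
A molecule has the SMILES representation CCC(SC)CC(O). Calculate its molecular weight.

134.24 g/mol

Atom tally by fragment:
  CH3 → C:1 H:3
  CH2 → C:1 H:2
  CH(SCH3) → C:2 H:4 S:1
  CH2 → C:1 H:2
  CH2OH → C:1 H:3 O:1
Element totals:
  C: 6
  H: 14
  O: 1
  S: 1
Molecular formula: C6H14OS.
  M = 6(12.011) + 14(1.008) + 15.999 + 32.06
    = 72.066 + 14.112 + 15.999 + 32.060 = 134.237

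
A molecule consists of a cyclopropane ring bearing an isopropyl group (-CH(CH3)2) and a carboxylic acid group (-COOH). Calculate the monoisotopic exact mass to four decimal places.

128.0837

Atom tally by fragment:
  cyclopropane ring core → C:3 H:6
  (− 2 ring H displaced by substituents)
  + CH(CH3)2 → C:3 H:7
  + COOH → C:1 H:1 O:2
Element totals:
  C: 7
  H: 12
  O: 2
Molecular formula: C7H12O2.
  M = 7(12.0) + 12(1.007825) + 2(15.994915)
    = 84.000000 + 12.093900 + 31.989830 = 128.083730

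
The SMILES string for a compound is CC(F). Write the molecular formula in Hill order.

C2H5F

Atom tally by fragment:
  CH3 → C:1 H:3
  CH2F → C:1 H:2 F:1
Element totals:
  C: 2
  H: 5
  F: 1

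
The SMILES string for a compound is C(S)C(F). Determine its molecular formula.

Atom tally by fragment:
  HSCH2 → C:1 H:3 S:1
  CH2F → C:1 H:2 F:1
Element totals:
  C: 2
  H: 5
  F: 1
  S: 1

C2H5FS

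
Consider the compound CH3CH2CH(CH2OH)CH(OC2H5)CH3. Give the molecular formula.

Atom tally by fragment:
  CH3 → C:1 H:3
  CH2 → C:1 H:2
  CH(CH2OH) → C:2 H:4 O:1
  CH(OC2H5) → C:3 H:6 O:1
  CH3 → C:1 H:3
Element totals:
  C: 8
  H: 18
  O: 2

C8H18O2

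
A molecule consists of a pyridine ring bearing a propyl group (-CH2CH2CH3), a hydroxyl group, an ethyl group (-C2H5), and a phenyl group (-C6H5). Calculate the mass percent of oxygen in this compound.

Atom tally by fragment:
  pyridine ring core → C:5 H:5 N:1
  (− 4 ring H displaced by substituents)
  + CH2CH2CH3 → C:3 H:7
  + OH → O:1 H:1
  + C2H5 → C:2 H:5
  + C6H5 → C:6 H:5
Element totals:
  C: 16
  H: 19
  N: 1
  O: 1
Molecular formula: C16H19NO.
Molar mass = 241.334 g/mol.
Mass from O: 1 × 15.999 = 15.999 g/mol.
%O = 15.999 / 241.334 × 100 = 6.63%.

6.63%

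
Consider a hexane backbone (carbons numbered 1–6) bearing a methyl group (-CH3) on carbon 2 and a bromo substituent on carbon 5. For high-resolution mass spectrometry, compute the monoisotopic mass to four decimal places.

Atom tally by fragment:
  CH3 → C:1 H:3
  CH(CH3) → C:2 H:4
  CH2 → C:1 H:2
  CH2 → C:1 H:2
  CH(Br) → C:1 H:1 Br:1
  CH3 → C:1 H:3
Element totals:
  C: 7
  H: 15
  Br: 1
Molecular formula: C7H15Br.
  M = 7(12.0) + 15(1.007825) + 78.918338
    = 84.000000 + 15.117375 + 78.918338 = 178.035713

178.0357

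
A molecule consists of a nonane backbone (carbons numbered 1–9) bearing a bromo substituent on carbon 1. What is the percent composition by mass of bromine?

38.57%

Atom tally by fragment:
  BrCH2 → C:1 H:2 Br:1
  CH2 → C:1 H:2
  CH2 → C:1 H:2
  CH2 → C:1 H:2
  CH2 → C:1 H:2
  CH2 → C:1 H:2
  CH2 → C:1 H:2
  CH2 → C:1 H:2
  CH3 → C:1 H:3
Element totals:
  C: 9
  H: 19
  Br: 1
Molecular formula: C9H19Br.
Molar mass = 207.155 g/mol.
Mass from Br: 1 × 79.904 = 79.904 g/mol.
%Br = 79.904 / 207.155 × 100 = 38.57%.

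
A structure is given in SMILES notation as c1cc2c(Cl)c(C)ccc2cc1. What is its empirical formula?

Atom tally by fragment:
  naphthalene ring system core → C:10 H:8
  (− 2 ring H displaced by substituents)
  + Cl → Cl:1
  + CH3 → C:1 H:3
Element totals:
  C: 11
  H: 9
  Cl: 1
Molecular formula: C11H9Cl.
gcd of subscripts (11, 1, 9) = 1, so the empirical formula equals the molecular formula.

C11H9Cl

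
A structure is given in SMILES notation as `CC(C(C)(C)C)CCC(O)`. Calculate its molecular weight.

144.26 g/mol

Atom tally by fragment:
  CH3 → C:1 H:3
  CH(C(CH3)3) → C:5 H:10
  CH2 → C:1 H:2
  CH2 → C:1 H:2
  CH2OH → C:1 H:3 O:1
Element totals:
  C: 9
  H: 20
  O: 1
Molecular formula: C9H20O.
  M = 9(12.011) + 20(1.008) + 15.999
    = 108.099 + 20.160 + 15.999 = 144.258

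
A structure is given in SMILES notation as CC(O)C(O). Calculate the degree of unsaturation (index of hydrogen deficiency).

0

Atom tally by fragment:
  CH3 → C:1 H:3
  CH(OH) → C:1 H:2 O:1
  CH2OH → C:1 H:3 O:1
Element totals:
  C: 3
  H: 8
  O: 2
Molecular formula: C3H8O2.
DoU = (2C + 2 + N − H − X) / 2 = (2·3 + 2 + 0 − 8 − 0) / 2 = 0.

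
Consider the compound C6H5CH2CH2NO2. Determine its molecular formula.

Element totals:
  C: 8
  H: 9
  N: 1
  O: 2

C8H9NO2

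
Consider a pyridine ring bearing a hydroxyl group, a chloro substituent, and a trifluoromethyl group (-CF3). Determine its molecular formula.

Atom tally by fragment:
  pyridine ring core → C:5 H:5 N:1
  (− 3 ring H displaced by substituents)
  + OH → O:1 H:1
  + Cl → Cl:1
  + CF3 → C:1 F:3
Element totals:
  C: 6
  H: 3
  Cl: 1
  F: 3
  N: 1
  O: 1

C6H3ClF3NO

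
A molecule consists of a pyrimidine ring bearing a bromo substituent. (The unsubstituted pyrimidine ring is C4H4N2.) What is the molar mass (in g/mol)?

Atom tally by fragment:
  pyrimidine ring core → C:4 H:4 N:2
  (− 1 ring H displaced by substituents)
  + Br → Br:1
Element totals:
  C: 4
  H: 3
  Br: 1
  N: 2
Molecular formula: C4H3BrN2.
  M = 4(12.011) + 3(1.008) + 79.904 + 2(14.007)
    = 48.044 + 3.024 + 79.904 + 28.014 = 158.986

158.99 g/mol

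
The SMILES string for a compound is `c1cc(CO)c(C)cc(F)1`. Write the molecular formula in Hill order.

Atom tally by fragment:
  benzene ring core → C:6 H:6
  (− 3 ring H displaced by substituents)
  + CH2OH → C:1 H:3 O:1
  + CH3 → C:1 H:3
  + F → F:1
Element totals:
  C: 8
  H: 9
  F: 1
  O: 1

C8H9FO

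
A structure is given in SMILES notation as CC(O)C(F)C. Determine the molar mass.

92.11 g/mol

Atom tally by fragment:
  CH3 → C:1 H:3
  CH(OH) → C:1 H:2 O:1
  CH(F) → C:1 H:1 F:1
  CH3 → C:1 H:3
Element totals:
  C: 4
  H: 9
  F: 1
  O: 1
Molecular formula: C4H9FO.
  M = 4(12.011) + 9(1.008) + 18.998 + 15.999
    = 48.044 + 9.072 + 18.998 + 15.999 = 92.113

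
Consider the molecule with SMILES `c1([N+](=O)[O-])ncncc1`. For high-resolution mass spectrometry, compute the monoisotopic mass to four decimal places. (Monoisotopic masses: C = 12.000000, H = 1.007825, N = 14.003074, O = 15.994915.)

125.0225

Atom tally by fragment:
  pyrimidine ring core → C:4 H:4 N:2
  (− 1 ring H displaced by substituents)
  + NO2 → N:1 O:2
Element totals:
  C: 4
  H: 3
  N: 3
  O: 2
Molecular formula: C4H3N3O2.
  M = 4(12.0) + 3(1.007825) + 3(14.003074) + 2(15.994915)
    = 48.000000 + 3.023475 + 42.009222 + 31.989830 = 125.022527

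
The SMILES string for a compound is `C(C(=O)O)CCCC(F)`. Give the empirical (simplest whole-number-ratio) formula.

C6H11FO2

Atom tally by fragment:
  HOOCCH2 → C:2 H:3 O:2
  CH2 → C:1 H:2
  CH2 → C:1 H:2
  CH2 → C:1 H:2
  CH2F → C:1 H:2 F:1
Element totals:
  C: 6
  H: 11
  F: 1
  O: 2
Molecular formula: C6H11FO2.
gcd of subscripts (6, 1, 11, 2) = 1, so the empirical formula equals the molecular formula.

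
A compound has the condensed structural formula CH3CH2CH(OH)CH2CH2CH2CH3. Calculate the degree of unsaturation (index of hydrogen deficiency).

0

Atom tally by fragment:
  CH3 → C:1 H:3
  CH2 → C:1 H:2
  CH(OH) → C:1 H:2 O:1
  CH2 → C:1 H:2
  CH2 → C:1 H:2
  CH2 → C:1 H:2
  CH3 → C:1 H:3
Element totals:
  C: 7
  H: 16
  O: 1
Molecular formula: C7H16O.
DoU = (2C + 2 + N − H − X) / 2 = (2·7 + 2 + 0 − 16 − 0) / 2 = 0.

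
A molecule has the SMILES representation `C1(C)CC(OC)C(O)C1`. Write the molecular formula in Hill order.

Atom tally by fragment:
  cyclopentane ring core → C:5 H:10
  (− 3 ring H displaced by substituents)
  + CH3 → C:1 H:3
  + OCH3 → C:1 H:3 O:1
  + OH → O:1 H:1
Element totals:
  C: 7
  H: 14
  O: 2

C7H14O2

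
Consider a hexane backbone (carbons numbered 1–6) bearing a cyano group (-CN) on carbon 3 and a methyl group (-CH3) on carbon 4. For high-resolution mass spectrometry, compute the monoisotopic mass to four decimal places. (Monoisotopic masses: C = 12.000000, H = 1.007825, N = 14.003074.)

Atom tally by fragment:
  CH3 → C:1 H:3
  CH2 → C:1 H:2
  CH(CN) → C:2 H:1 N:1
  CH(CH3) → C:2 H:4
  CH2 → C:1 H:2
  CH3 → C:1 H:3
Element totals:
  C: 8
  H: 15
  N: 1
Molecular formula: C8H15N.
  M = 8(12.0) + 15(1.007825) + 14.003074
    = 96.000000 + 15.117375 + 14.003074 = 125.120449

125.1204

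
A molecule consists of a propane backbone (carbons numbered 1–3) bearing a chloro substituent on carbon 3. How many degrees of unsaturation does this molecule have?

Atom tally by fragment:
  CH3 → C:1 H:3
  CH2 → C:1 H:2
  CH2Cl → C:1 H:2 Cl:1
Element totals:
  C: 3
  H: 7
  Cl: 1
Molecular formula: C3H7Cl.
DoU = (2C + 2 + N − H − X) / 2 = (2·3 + 2 + 0 − 7 − 1) / 2 = 0.

0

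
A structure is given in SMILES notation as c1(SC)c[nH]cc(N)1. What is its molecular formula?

Atom tally by fragment:
  pyrrole ring core → C:4 H:5 N:1
  (− 2 ring H displaced by substituents)
  + SCH3 → C:1 H:3 S:1
  + NH2 → N:1 H:2
Element totals:
  C: 5
  H: 8
  N: 2
  S: 1

C5H8N2S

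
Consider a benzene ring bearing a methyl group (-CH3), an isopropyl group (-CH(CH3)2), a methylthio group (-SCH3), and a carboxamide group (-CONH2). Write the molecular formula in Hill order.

C12H17NOS

Atom tally by fragment:
  benzene ring core → C:6 H:6
  (− 4 ring H displaced by substituents)
  + CH3 → C:1 H:3
  + CH(CH3)2 → C:3 H:7
  + SCH3 → C:1 H:3 S:1
  + CONH2 → C:1 H:2 O:1 N:1
Element totals:
  C: 12
  H: 17
  N: 1
  O: 1
  S: 1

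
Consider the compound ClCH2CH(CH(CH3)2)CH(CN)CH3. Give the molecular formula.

C8H14ClN

Element totals:
  C: 8
  H: 14
  Cl: 1
  N: 1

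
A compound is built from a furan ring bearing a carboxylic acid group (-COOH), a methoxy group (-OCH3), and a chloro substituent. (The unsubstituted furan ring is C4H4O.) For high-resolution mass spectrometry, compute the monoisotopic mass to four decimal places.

175.9876

Atom tally by fragment:
  furan ring core → C:4 H:4 O:1
  (− 3 ring H displaced by substituents)
  + COOH → C:1 H:1 O:2
  + OCH3 → C:1 H:3 O:1
  + Cl → Cl:1
Element totals:
  C: 6
  H: 5
  Cl: 1
  O: 4
Molecular formula: C6H5ClO4.
  M = 6(12.0) + 5(1.007825) + 34.968853 + 4(15.994915)
    = 72.000000 + 5.039125 + 34.968853 + 63.979660 = 175.987638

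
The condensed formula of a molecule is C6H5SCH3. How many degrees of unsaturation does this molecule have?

Atom tally by fragment:
  benzene ring core → C:6 H:6
  (− 1 ring H displaced by substituents)
  + SCH3 → C:1 H:3 S:1
Element totals:
  C: 7
  H: 8
  S: 1
Molecular formula: C7H8S.
DoU = (2C + 2 + N − H − X) / 2 = (2·7 + 2 + 0 − 8 − 0) / 2 = 4.

4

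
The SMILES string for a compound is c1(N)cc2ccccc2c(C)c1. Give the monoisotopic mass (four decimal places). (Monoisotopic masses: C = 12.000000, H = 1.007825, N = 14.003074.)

157.0891

Atom tally by fragment:
  naphthalene ring system core → C:10 H:8
  (− 2 ring H displaced by substituents)
  + NH2 → N:1 H:2
  + CH3 → C:1 H:3
Element totals:
  C: 11
  H: 11
  N: 1
Molecular formula: C11H11N.
  M = 11(12.0) + 11(1.007825) + 14.003074
    = 132.000000 + 11.086075 + 14.003074 = 157.089149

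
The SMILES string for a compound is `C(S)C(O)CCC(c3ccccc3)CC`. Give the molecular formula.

C13H20OS

Atom tally by fragment:
  HSCH2 → C:1 H:3 S:1
  CH(OH) → C:1 H:2 O:1
  CH2 → C:1 H:2
  CH2 → C:1 H:2
  CH(C6H5) → C:7 H:6
  CH2 → C:1 H:2
  CH3 → C:1 H:3
Element totals:
  C: 13
  H: 20
  O: 1
  S: 1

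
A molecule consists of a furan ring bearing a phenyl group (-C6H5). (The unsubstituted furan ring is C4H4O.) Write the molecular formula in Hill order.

C10H8O

Atom tally by fragment:
  furan ring core → C:4 H:4 O:1
  (− 1 ring H displaced by substituents)
  + C6H5 → C:6 H:5
Element totals:
  C: 10
  H: 8
  O: 1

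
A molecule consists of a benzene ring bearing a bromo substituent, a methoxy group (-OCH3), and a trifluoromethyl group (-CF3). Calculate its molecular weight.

255.03 g/mol

Atom tally by fragment:
  benzene ring core → C:6 H:6
  (− 3 ring H displaced by substituents)
  + Br → Br:1
  + OCH3 → C:1 H:3 O:1
  + CF3 → C:1 F:3
Element totals:
  C: 8
  H: 6
  Br: 1
  F: 3
  O: 1
Molecular formula: C8H6BrF3O.
  M = 8(12.011) + 6(1.008) + 79.904 + 3(18.998) + 15.999
    = 96.088 + 6.048 + 79.904 + 56.994 + 15.999 = 255.033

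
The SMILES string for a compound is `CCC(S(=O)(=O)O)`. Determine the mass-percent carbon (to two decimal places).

29.02%

Atom tally by fragment:
  CH3 → C:1 H:3
  CH2 → C:1 H:2
  CH2SO3H → C:1 H:3 S:1 O:3
Element totals:
  C: 3
  H: 8
  O: 3
  S: 1
Molecular formula: C3H8O3S.
Molar mass = 124.154 g/mol.
Mass from C: 3 × 12.011 = 36.033 g/mol.
%C = 36.033 / 124.154 × 100 = 29.02%.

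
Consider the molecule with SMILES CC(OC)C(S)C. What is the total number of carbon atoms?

Atom tally by fragment:
  CH3 → C:1 H:3
  CH(OCH3) → C:2 H:4 O:1
  CH(SH) → C:1 H:2 S:1
  CH3 → C:1 H:3
Element totals:
  C: 5
  H: 12
  O: 1
  S: 1

5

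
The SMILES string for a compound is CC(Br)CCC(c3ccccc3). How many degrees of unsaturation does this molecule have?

4

Atom tally by fragment:
  CH3 → C:1 H:3
  CH(Br) → C:1 H:1 Br:1
  CH2 → C:1 H:2
  CH2 → C:1 H:2
  CH2C6H5 → C:7 H:7
Element totals:
  C: 11
  H: 15
  Br: 1
Molecular formula: C11H15Br.
DoU = (2C + 2 + N − H − X) / 2 = (2·11 + 2 + 0 − 15 − 1) / 2 = 4.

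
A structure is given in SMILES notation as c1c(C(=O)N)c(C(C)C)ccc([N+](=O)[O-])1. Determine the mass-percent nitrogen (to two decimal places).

13.45%

Atom tally by fragment:
  benzene ring core → C:6 H:6
  (− 3 ring H displaced by substituents)
  + CONH2 → C:1 H:2 O:1 N:1
  + CH(CH3)2 → C:3 H:7
  + NO2 → N:1 O:2
Element totals:
  C: 10
  H: 12
  N: 2
  O: 3
Molecular formula: C10H12N2O3.
Molar mass = 208.217 g/mol.
Mass from N: 2 × 14.007 = 28.014 g/mol.
%N = 28.014 / 208.217 × 100 = 13.45%.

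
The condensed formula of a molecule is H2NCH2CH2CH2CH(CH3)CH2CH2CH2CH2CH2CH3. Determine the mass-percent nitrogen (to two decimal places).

8.18%

Element totals:
  C: 11
  H: 25
  N: 1
Molecular formula: C11H25N.
Molar mass = 171.328 g/mol.
Mass from N: 1 × 14.007 = 14.007 g/mol.
%N = 14.007 / 171.328 × 100 = 8.18%.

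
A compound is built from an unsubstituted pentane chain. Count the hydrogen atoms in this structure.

12

Atom tally by fragment:
  CH3 → C:1 H:3
  CH2 → C:1 H:2
  CH2 → C:1 H:2
  CH2 → C:1 H:2
  CH3 → C:1 H:3
Element totals:
  C: 5
  H: 12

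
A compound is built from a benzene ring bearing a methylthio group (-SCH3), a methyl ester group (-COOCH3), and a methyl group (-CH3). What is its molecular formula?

Atom tally by fragment:
  benzene ring core → C:6 H:6
  (− 3 ring H displaced by substituents)
  + SCH3 → C:1 H:3 S:1
  + COOCH3 → C:2 H:3 O:2
  + CH3 → C:1 H:3
Element totals:
  C: 10
  H: 12
  O: 2
  S: 1

C10H12O2S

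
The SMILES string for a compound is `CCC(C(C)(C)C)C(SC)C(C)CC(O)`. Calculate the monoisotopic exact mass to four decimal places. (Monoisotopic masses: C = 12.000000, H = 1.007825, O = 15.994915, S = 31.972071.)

Atom tally by fragment:
  CH3 → C:1 H:3
  CH2 → C:1 H:2
  CH(C(CH3)3) → C:5 H:10
  CH(SCH3) → C:2 H:4 S:1
  CH(CH3) → C:2 H:4
  CH2 → C:1 H:2
  CH2OH → C:1 H:3 O:1
Element totals:
  C: 13
  H: 28
  O: 1
  S: 1
Molecular formula: C13H28OS.
  M = 13(12.0) + 28(1.007825) + 15.994915 + 31.972071
    = 156.000000 + 28.219100 + 15.994915 + 31.972071 = 232.186086

232.1861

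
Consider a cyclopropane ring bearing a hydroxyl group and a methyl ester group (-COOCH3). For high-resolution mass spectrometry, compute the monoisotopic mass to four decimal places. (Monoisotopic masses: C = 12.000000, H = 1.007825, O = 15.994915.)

116.0473

Atom tally by fragment:
  cyclopropane ring core → C:3 H:6
  (− 2 ring H displaced by substituents)
  + OH → O:1 H:1
  + COOCH3 → C:2 H:3 O:2
Element totals:
  C: 5
  H: 8
  O: 3
Molecular formula: C5H8O3.
  M = 5(12.0) + 8(1.007825) + 3(15.994915)
    = 60.000000 + 8.062600 + 47.984745 = 116.047345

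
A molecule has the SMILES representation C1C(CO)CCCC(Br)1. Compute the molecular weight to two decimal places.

Atom tally by fragment:
  cyclohexane ring core → C:6 H:12
  (− 2 ring H displaced by substituents)
  + CH2OH → C:1 H:3 O:1
  + Br → Br:1
Element totals:
  C: 7
  H: 13
  Br: 1
  O: 1
Molecular formula: C7H13BrO.
  M = 7(12.011) + 13(1.008) + 79.904 + 15.999
    = 84.077 + 13.104 + 79.904 + 15.999 = 193.084

193.08 g/mol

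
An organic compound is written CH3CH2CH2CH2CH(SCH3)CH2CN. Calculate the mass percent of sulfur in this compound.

Element totals:
  C: 8
  H: 15
  N: 1
  S: 1
Molecular formula: C8H15NS.
Molar mass = 157.275 g/mol.
Mass from S: 1 × 32.06 = 32.060 g/mol.
%S = 32.060 / 157.275 × 100 = 20.38%.

20.38%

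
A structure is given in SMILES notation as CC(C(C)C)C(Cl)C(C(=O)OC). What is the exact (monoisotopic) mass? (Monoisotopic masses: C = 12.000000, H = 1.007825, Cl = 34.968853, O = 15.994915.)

Atom tally by fragment:
  CH3 → C:1 H:3
  CH(CH(CH3)2) → C:4 H:8
  CH(Cl) → C:1 H:1 Cl:1
  CH2COOCH3 → C:3 H:5 O:2
Element totals:
  C: 9
  H: 17
  Cl: 1
  O: 2
Molecular formula: C9H17ClO2.
  M = 9(12.0) + 17(1.007825) + 34.968853 + 2(15.994915)
    = 108.000000 + 17.133025 + 34.968853 + 31.989830 = 192.091708

192.0917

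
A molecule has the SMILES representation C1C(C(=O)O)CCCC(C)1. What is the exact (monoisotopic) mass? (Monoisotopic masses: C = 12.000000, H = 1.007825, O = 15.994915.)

Atom tally by fragment:
  cyclohexane ring core → C:6 H:12
  (− 2 ring H displaced by substituents)
  + COOH → C:1 H:1 O:2
  + CH3 → C:1 H:3
Element totals:
  C: 8
  H: 14
  O: 2
Molecular formula: C8H14O2.
  M = 8(12.0) + 14(1.007825) + 2(15.994915)
    = 96.000000 + 14.109550 + 31.989830 = 142.099380

142.0994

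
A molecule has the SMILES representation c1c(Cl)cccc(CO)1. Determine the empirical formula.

C7H7ClO

Atom tally by fragment:
  benzene ring core → C:6 H:6
  (− 2 ring H displaced by substituents)
  + Cl → Cl:1
  + CH2OH → C:1 H:3 O:1
Element totals:
  C: 7
  H: 7
  Cl: 1
  O: 1
Molecular formula: C7H7ClO.
gcd of subscripts (7, 1, 7, 1) = 1, so the empirical formula equals the molecular formula.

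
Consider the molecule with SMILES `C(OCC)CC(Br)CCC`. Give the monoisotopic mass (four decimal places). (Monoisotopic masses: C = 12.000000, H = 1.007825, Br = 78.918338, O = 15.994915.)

Atom tally by fragment:
  C2H5OCH2 → C:3 H:7 O:1
  CH2 → C:1 H:2
  CH(Br) → C:1 H:1 Br:1
  CH2 → C:1 H:2
  CH2 → C:1 H:2
  CH3 → C:1 H:3
Element totals:
  C: 8
  H: 17
  Br: 1
  O: 1
Molecular formula: C8H17BrO.
  M = 8(12.0) + 17(1.007825) + 78.918338 + 15.994915
    = 96.000000 + 17.133025 + 78.918338 + 15.994915 = 208.046278

208.0463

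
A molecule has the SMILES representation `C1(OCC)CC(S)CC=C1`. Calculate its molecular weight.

158.26 g/mol

Atom tally by fragment:
  cyclohexene ring core → C:6 H:10
  (− 2 ring H displaced by substituents)
  + OC2H5 → C:2 H:5 O:1
  + SH → S:1 H:1
Element totals:
  C: 8
  H: 14
  O: 1
  S: 1
Molecular formula: C8H14OS.
  M = 8(12.011) + 14(1.008) + 15.999 + 32.06
    = 96.088 + 14.112 + 15.999 + 32.060 = 158.259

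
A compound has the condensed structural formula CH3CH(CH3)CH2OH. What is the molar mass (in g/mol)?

74.12 g/mol

Element totals:
  C: 4
  H: 10
  O: 1
Molecular formula: C4H10O.
  M = 4(12.011) + 10(1.008) + 15.999
    = 48.044 + 10.080 + 15.999 = 74.123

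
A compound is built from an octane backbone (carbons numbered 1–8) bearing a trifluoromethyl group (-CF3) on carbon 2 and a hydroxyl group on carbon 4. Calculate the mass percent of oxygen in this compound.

8.07%

Atom tally by fragment:
  CH3 → C:1 H:3
  CH(CF3) → C:2 H:1 F:3
  CH2 → C:1 H:2
  CH(OH) → C:1 H:2 O:1
  CH2 → C:1 H:2
  CH2 → C:1 H:2
  CH2 → C:1 H:2
  CH3 → C:1 H:3
Element totals:
  C: 9
  H: 17
  F: 3
  O: 1
Molecular formula: C9H17F3O.
Molar mass = 198.228 g/mol.
Mass from O: 1 × 15.999 = 15.999 g/mol.
%O = 15.999 / 198.228 × 100 = 8.07%.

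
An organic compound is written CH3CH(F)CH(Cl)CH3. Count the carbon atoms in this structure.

4

Atom tally by fragment:
  CH3 → C:1 H:3
  CH(F) → C:1 H:1 F:1
  CH(Cl) → C:1 H:1 Cl:1
  CH3 → C:1 H:3
Element totals:
  C: 4
  H: 8
  Cl: 1
  F: 1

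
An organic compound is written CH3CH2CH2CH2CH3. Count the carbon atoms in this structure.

5

Element totals:
  C: 5
  H: 12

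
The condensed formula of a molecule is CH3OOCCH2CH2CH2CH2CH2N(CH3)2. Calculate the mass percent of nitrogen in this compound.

8.08%

Element totals:
  C: 9
  H: 19
  N: 1
  O: 2
Molecular formula: C9H19NO2.
Molar mass = 173.256 g/mol.
Mass from N: 1 × 14.007 = 14.007 g/mol.
%N = 14.007 / 173.256 × 100 = 8.08%.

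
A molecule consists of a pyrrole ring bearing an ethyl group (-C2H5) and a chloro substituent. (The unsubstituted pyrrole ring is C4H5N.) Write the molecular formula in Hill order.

Atom tally by fragment:
  pyrrole ring core → C:4 H:5 N:1
  (− 2 ring H displaced by substituents)
  + C2H5 → C:2 H:5
  + Cl → Cl:1
Element totals:
  C: 6
  H: 8
  Cl: 1
  N: 1

C6H8ClN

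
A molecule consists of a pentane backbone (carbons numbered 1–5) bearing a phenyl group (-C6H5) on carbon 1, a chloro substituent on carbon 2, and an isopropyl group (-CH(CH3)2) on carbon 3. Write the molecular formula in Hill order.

C14H21Cl

Atom tally by fragment:
  C6H5CH2 → C:7 H:7
  CH(Cl) → C:1 H:1 Cl:1
  CH(CH(CH3)2) → C:4 H:8
  CH2 → C:1 H:2
  CH3 → C:1 H:3
Element totals:
  C: 14
  H: 21
  Cl: 1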